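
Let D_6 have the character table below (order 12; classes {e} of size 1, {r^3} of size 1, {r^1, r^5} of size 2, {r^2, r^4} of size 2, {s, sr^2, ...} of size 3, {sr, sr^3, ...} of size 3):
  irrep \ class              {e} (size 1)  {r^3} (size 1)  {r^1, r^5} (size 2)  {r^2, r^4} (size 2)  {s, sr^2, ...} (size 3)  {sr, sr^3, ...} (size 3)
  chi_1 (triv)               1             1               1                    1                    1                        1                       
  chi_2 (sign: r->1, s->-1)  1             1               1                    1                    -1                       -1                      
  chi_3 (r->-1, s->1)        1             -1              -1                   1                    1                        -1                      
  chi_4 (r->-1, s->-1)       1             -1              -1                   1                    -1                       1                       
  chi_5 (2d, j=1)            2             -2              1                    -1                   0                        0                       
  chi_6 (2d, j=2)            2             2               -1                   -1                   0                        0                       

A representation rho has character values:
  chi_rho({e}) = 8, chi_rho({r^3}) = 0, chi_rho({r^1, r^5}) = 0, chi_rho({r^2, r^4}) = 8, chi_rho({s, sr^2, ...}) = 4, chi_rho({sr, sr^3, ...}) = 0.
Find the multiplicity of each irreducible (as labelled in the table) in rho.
Multiplicities: chi_1: 3, chi_2: 1, chi_3: 3, chi_4: 1, chi_5: 0, chi_6: 0.

Working: Use <chi_rho, chi> = (1/|G|) sum_C |C| * chi_rho(C) * conj(chi(C)) with |G| = 12 for each irreducible chi in the table:
  <chi_rho, chi_1> = (1/12)[1*(8)*conj(1) + 1*(0)*conj(1) + 2*(0)*conj(1) + 2*(8)*conj(1) + 3*(4)*conj(1) + 3*(0)*conj(1)]
      = (1/12)[(8) + (0) + (0) + (16) + (12) + (0)] = 36/12 = 3
  <chi_rho, chi_2> = (1/12)[1*(8)*conj(1) + 1*(0)*conj(1) + 2*(0)*conj(1) + 2*(8)*conj(1) + 3*(4)*conj(-1) + 3*(0)*conj(-1)]
      = (1/12)[(8) + (0) + (0) + (16) + (-12) + (0)] = 12/12 = 1
  <chi_rho, chi_3> = (1/12)[1*(8)*conj(1) + 1*(0)*conj(-1) + 2*(0)*conj(-1) + 2*(8)*conj(1) + 3*(4)*conj(1) + 3*(0)*conj(-1)]
      = (1/12)[(8) + (0) + (0) + (16) + (12) + (0)] = 36/12 = 3
  <chi_rho, chi_4> = (1/12)[1*(8)*conj(1) + 1*(0)*conj(-1) + 2*(0)*conj(-1) + 2*(8)*conj(1) + 3*(4)*conj(-1) + 3*(0)*conj(1)]
      = (1/12)[(8) + (0) + (0) + (16) + (-12) + (0)] = 12/12 = 1
  <chi_rho, chi_5> = (1/12)[1*(8)*conj(2) + 1*(0)*conj(-2) + 2*(0)*conj(1) + 2*(8)*conj(-1) + 3*(4)*conj(0) + 3*(0)*conj(0)]
      = (1/12)[(16) + (0) + (0) + (-16) + (0) + (0)] = 0/12 = 0
  <chi_rho, chi_6> = (1/12)[1*(8)*conj(2) + 1*(0)*conj(2) + 2*(0)*conj(-1) + 2*(8)*conj(-1) + 3*(4)*conj(0) + 3*(0)*conj(0)]
      = (1/12)[(16) + (0) + (0) + (-16) + (0) + (0)] = 0/12 = 0
Dimension check: dim(rho) = sum (mult * dim) = 3*1 + 1*1 + 3*1 + 1*1 + 0*2 + 0*2 = 8 = chi_rho(e) = 8.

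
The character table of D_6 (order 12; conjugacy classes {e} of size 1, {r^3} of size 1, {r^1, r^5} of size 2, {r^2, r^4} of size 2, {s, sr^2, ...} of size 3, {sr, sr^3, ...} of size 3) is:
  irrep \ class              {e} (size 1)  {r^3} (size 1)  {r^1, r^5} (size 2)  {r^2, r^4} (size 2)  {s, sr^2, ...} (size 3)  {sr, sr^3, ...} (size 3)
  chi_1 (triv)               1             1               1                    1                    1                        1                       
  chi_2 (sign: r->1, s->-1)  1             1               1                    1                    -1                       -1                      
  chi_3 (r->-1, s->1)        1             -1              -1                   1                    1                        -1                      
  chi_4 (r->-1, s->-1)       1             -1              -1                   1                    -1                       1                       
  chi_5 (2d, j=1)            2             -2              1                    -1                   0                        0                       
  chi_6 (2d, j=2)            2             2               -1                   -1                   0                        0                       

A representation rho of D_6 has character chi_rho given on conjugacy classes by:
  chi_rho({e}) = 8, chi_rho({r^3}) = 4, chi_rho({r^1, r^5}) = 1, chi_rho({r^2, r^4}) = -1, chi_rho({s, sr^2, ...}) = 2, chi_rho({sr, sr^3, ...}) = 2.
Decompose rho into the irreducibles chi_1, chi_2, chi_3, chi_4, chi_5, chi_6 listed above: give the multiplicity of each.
Multiplicities: chi_1: 2, chi_2: 0, chi_3: 0, chi_4: 0, chi_5: 1, chi_6: 2.

Argument: Use <chi_rho, chi> = (1/|G|) sum_C |C| * chi_rho(C) * conj(chi(C)) with |G| = 12 for each irreducible chi in the table:
  <chi_rho, chi_1> = (1/12)[1*(8)*conj(1) + 1*(4)*conj(1) + 2*(1)*conj(1) + 2*(-1)*conj(1) + 3*(2)*conj(1) + 3*(2)*conj(1)]
      = (1/12)[(8) + (4) + (2) + (-2) + (6) + (6)] = 24/12 = 2
  <chi_rho, chi_2> = (1/12)[1*(8)*conj(1) + 1*(4)*conj(1) + 2*(1)*conj(1) + 2*(-1)*conj(1) + 3*(2)*conj(-1) + 3*(2)*conj(-1)]
      = (1/12)[(8) + (4) + (2) + (-2) + (-6) + (-6)] = 0/12 = 0
  <chi_rho, chi_3> = (1/12)[1*(8)*conj(1) + 1*(4)*conj(-1) + 2*(1)*conj(-1) + 2*(-1)*conj(1) + 3*(2)*conj(1) + 3*(2)*conj(-1)]
      = (1/12)[(8) + (-4) + (-2) + (-2) + (6) + (-6)] = 0/12 = 0
  <chi_rho, chi_4> = (1/12)[1*(8)*conj(1) + 1*(4)*conj(-1) + 2*(1)*conj(-1) + 2*(-1)*conj(1) + 3*(2)*conj(-1) + 3*(2)*conj(1)]
      = (1/12)[(8) + (-4) + (-2) + (-2) + (-6) + (6)] = 0/12 = 0
  <chi_rho, chi_5> = (1/12)[1*(8)*conj(2) + 1*(4)*conj(-2) + 2*(1)*conj(1) + 2*(-1)*conj(-1) + 3*(2)*conj(0) + 3*(2)*conj(0)]
      = (1/12)[(16) + (-8) + (2) + (2) + (0) + (0)] = 12/12 = 1
  <chi_rho, chi_6> = (1/12)[1*(8)*conj(2) + 1*(4)*conj(2) + 2*(1)*conj(-1) + 2*(-1)*conj(-1) + 3*(2)*conj(0) + 3*(2)*conj(0)]
      = (1/12)[(16) + (8) + (-2) + (2) + (0) + (0)] = 24/12 = 2
Dimension check: dim(rho) = sum (mult * dim) = 2*1 + 0*1 + 0*1 + 0*1 + 1*2 + 2*2 = 8 = chi_rho(e) = 8.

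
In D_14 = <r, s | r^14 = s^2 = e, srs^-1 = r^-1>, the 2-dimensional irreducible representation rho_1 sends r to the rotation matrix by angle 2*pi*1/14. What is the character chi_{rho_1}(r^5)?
chi_{rho_1}(r^5) = 2*cos(2*pi*1*5/14) = -2*cos(2*pi/7)

Justification: rho_1(r^5) is rotation by angle 2*pi*1*5/14, whose trace is 2*cos(2*pi*1*5/14) = -2*cos(2*pi/7).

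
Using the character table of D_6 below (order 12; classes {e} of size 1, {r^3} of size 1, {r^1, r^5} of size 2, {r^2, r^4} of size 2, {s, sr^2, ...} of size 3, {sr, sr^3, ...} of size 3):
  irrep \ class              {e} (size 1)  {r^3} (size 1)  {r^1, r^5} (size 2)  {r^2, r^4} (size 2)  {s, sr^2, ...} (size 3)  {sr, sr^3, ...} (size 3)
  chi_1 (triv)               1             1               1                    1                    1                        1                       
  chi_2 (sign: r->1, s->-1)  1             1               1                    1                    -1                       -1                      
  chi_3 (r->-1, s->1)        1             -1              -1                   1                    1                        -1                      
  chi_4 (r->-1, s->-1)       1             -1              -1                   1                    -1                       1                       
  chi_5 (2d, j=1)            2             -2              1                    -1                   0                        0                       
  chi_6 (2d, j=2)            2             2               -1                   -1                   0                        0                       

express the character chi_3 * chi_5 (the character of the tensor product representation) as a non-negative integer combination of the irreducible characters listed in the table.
chi_3 tensor chi_5 = chi_6 (all other irreducibles have multiplicity 0).

The character of a tensor product is the pointwise product (chi_3 * chi_5)(C) = chi_3(C) * chi_5(C):
  {e}: (1)*(2), {r^3}: (-1)*(-2), {r^1, r^5}: (-1)*(1), {r^2, r^4}: (1)*(-1), {s, sr^2, ...}: (1)*(0), {sr, sr^3, ...}: (-1)*(0)
so (chi_3 * chi_5) takes values
  {e} -> 2, {r^3} -> 2, {r^1, r^5} -> -1, {r^2, r^4} -> -1, {s, sr^2, ...} -> 0, {sr, sr^3, ...} -> 0.
Now take the inner product of this character with each irreducible chi from the table, <chi_3*chi_5, chi> = (1/12) sum_C |C| (chi_3*chi_5)(C) conj(chi(C)):
  <chi_3*chi_5, chi_1> = (1/12)[1*(2)*conj(1) + 1*(2)*conj(1) + 2*(-1)*conj(1) + 2*(-1)*conj(1) + 3*(0)*conj(1) + 3*(0)*conj(1)]
      = (1/12)[(2) + (2) + (-2) + (-2) + (0) + (0)] = 0/12 = 0
  <chi_3*chi_5, chi_2> = (1/12)[1*(2)*conj(1) + 1*(2)*conj(1) + 2*(-1)*conj(1) + 2*(-1)*conj(1) + 3*(0)*conj(-1) + 3*(0)*conj(-1)]
      = (1/12)[(2) + (2) + (-2) + (-2) + (0) + (0)] = 0/12 = 0
  <chi_3*chi_5, chi_3> = (1/12)[1*(2)*conj(1) + 1*(2)*conj(-1) + 2*(-1)*conj(-1) + 2*(-1)*conj(1) + 3*(0)*conj(1) + 3*(0)*conj(-1)]
      = (1/12)[(2) + (-2) + (2) + (-2) + (0) + (0)] = 0/12 = 0
  <chi_3*chi_5, chi_4> = (1/12)[1*(2)*conj(1) + 1*(2)*conj(-1) + 2*(-1)*conj(-1) + 2*(-1)*conj(1) + 3*(0)*conj(-1) + 3*(0)*conj(1)]
      = (1/12)[(2) + (-2) + (2) + (-2) + (0) + (0)] = 0/12 = 0
  <chi_3*chi_5, chi_5> = (1/12)[1*(2)*conj(2) + 1*(2)*conj(-2) + 2*(-1)*conj(1) + 2*(-1)*conj(-1) + 3*(0)*conj(0) + 3*(0)*conj(0)]
      = (1/12)[(4) + (-4) + (-2) + (2) + (0) + (0)] = 0/12 = 0
  <chi_3*chi_5, chi_6> = (1/12)[1*(2)*conj(2) + 1*(2)*conj(2) + 2*(-1)*conj(-1) + 2*(-1)*conj(-1) + 3*(0)*conj(0) + 3*(0)*conj(0)]
      = (1/12)[(4) + (4) + (2) + (2) + (0) + (0)] = 12/12 = 1
Hence the multiplicities are chi_6: 1. Dimension check: dim(chi_3)*dim(chi_5) = 1*2 = 2 and sum (mult * dim) = 1*2 = 2.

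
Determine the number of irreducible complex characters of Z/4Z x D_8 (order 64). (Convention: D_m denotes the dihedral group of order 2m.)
28

Explanation: The number of irreducible complex representations of a finite group equals its number of conjugacy classes. For a direct product, #classes(G x H) = #classes(G) * #classes(H). Z/4Z has 4 classes (abelian), D_8 has 7 classes, so 4 * 7 = 28, so Z/4Z x D_8 (order 64) has exactly 28 irreducible complex representations.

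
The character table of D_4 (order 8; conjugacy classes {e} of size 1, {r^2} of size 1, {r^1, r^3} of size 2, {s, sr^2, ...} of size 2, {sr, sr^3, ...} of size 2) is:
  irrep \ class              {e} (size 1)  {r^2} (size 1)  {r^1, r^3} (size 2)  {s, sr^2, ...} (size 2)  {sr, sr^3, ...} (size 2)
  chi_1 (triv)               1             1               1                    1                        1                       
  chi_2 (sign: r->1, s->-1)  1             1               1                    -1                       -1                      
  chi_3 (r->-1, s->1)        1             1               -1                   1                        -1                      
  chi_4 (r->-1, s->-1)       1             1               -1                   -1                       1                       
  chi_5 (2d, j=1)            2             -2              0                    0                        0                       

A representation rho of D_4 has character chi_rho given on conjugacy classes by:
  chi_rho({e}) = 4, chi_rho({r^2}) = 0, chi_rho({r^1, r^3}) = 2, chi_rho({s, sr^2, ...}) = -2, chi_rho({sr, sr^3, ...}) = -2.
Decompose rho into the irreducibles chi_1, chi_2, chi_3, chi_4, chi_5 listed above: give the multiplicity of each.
Multiplicities: chi_1: 0, chi_2: 2, chi_3: 0, chi_4: 0, chi_5: 1.

Proof sketch: Use <chi_rho, chi> = (1/|G|) sum_C |C| * chi_rho(C) * conj(chi(C)) with |G| = 8 for each irreducible chi in the table:
  <chi_rho, chi_1> = (1/8)[1*(4)*conj(1) + 1*(0)*conj(1) + 2*(2)*conj(1) + 2*(-2)*conj(1) + 2*(-2)*conj(1)]
      = (1/8)[(4) + (0) + (4) + (-4) + (-4)] = 0/8 = 0
  <chi_rho, chi_2> = (1/8)[1*(4)*conj(1) + 1*(0)*conj(1) + 2*(2)*conj(1) + 2*(-2)*conj(-1) + 2*(-2)*conj(-1)]
      = (1/8)[(4) + (0) + (4) + (4) + (4)] = 16/8 = 2
  <chi_rho, chi_3> = (1/8)[1*(4)*conj(1) + 1*(0)*conj(1) + 2*(2)*conj(-1) + 2*(-2)*conj(1) + 2*(-2)*conj(-1)]
      = (1/8)[(4) + (0) + (-4) + (-4) + (4)] = 0/8 = 0
  <chi_rho, chi_4> = (1/8)[1*(4)*conj(1) + 1*(0)*conj(1) + 2*(2)*conj(-1) + 2*(-2)*conj(-1) + 2*(-2)*conj(1)]
      = (1/8)[(4) + (0) + (-4) + (4) + (-4)] = 0/8 = 0
  <chi_rho, chi_5> = (1/8)[1*(4)*conj(2) + 1*(0)*conj(-2) + 2*(2)*conj(0) + 2*(-2)*conj(0) + 2*(-2)*conj(0)]
      = (1/8)[(8) + (0) + (0) + (0) + (0)] = 8/8 = 1
Dimension check: dim(rho) = sum (mult * dim) = 0*1 + 2*1 + 0*1 + 0*1 + 1*2 = 4 = chi_rho(e) = 4.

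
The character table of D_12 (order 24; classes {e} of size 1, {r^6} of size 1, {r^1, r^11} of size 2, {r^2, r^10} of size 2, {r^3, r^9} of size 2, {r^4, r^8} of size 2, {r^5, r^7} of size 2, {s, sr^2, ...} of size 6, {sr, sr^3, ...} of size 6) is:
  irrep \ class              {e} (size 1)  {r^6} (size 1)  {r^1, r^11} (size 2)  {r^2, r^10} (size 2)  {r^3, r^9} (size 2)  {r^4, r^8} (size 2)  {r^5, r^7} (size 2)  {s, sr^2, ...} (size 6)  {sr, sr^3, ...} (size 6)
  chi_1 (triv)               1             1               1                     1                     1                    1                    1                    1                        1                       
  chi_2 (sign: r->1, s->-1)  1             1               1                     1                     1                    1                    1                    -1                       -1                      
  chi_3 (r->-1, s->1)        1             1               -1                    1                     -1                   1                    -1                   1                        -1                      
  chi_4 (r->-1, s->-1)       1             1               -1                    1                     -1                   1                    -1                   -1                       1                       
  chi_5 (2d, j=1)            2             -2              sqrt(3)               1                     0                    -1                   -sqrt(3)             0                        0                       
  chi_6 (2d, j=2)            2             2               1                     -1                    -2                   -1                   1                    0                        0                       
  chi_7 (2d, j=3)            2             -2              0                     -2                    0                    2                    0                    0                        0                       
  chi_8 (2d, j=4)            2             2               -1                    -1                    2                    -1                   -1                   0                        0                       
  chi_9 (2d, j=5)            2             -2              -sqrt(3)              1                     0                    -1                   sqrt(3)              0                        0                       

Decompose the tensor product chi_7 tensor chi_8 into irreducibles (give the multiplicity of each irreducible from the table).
chi_7 tensor chi_8 = chi_5 + chi_9 (all other irreducibles have multiplicity 0).

Working: The character of a tensor product is the pointwise product (chi_7 * chi_8)(C) = chi_7(C) * chi_8(C):
  {e}: (2)*(2), {r^6}: (-2)*(2), {r^1, r^11}: (0)*(-1), {r^2, r^10}: (-2)*(-1), {r^3, r^9}: (0)*(2), {r^4, r^8}: (2)*(-1), {r^5, r^7}: (0)*(-1), {s, sr^2, ...}: (0)*(0), {sr, sr^3, ...}: (0)*(0)
so (chi_7 * chi_8) takes values
  {e} -> 4, {r^6} -> -4, {r^1, r^11} -> 0, {r^2, r^10} -> 2, {r^3, r^9} -> 0, {r^4, r^8} -> -2, {r^5, r^7} -> 0, {s, sr^2, ...} -> 0, {sr, sr^3, ...} -> 0.
Now take the inner product of this character with each irreducible chi from the table, <chi_7*chi_8, chi> = (1/24) sum_C |C| (chi_7*chi_8)(C) conj(chi(C)):
  <chi_7*chi_8, chi_1> = (1/24)[1*(4)*conj(1) + 1*(-4)*conj(1) + 2*(0)*conj(1) + 2*(2)*conj(1) + 2*(0)*conj(1) + 2*(-2)*conj(1) + 2*(0)*conj(1) + 6*(0)*conj(1) + 6*(0)*conj(1)]
      = (1/24)[(4) + (-4) + (0) + (4) + (0) + (-4) + (0) + (0) + (0)] = 0/24 = 0
  <chi_7*chi_8, chi_2> = (1/24)[1*(4)*conj(1) + 1*(-4)*conj(1) + 2*(0)*conj(1) + 2*(2)*conj(1) + 2*(0)*conj(1) + 2*(-2)*conj(1) + 2*(0)*conj(1) + 6*(0)*conj(-1) + 6*(0)*conj(-1)]
      = (1/24)[(4) + (-4) + (0) + (4) + (0) + (-4) + (0) + (0) + (0)] = 0/24 = 0
  <chi_7*chi_8, chi_3> = (1/24)[1*(4)*conj(1) + 1*(-4)*conj(1) + 2*(0)*conj(-1) + 2*(2)*conj(1) + 2*(0)*conj(-1) + 2*(-2)*conj(1) + 2*(0)*conj(-1) + 6*(0)*conj(1) + 6*(0)*conj(-1)]
      = (1/24)[(4) + (-4) + (0) + (4) + (0) + (-4) + (0) + (0) + (0)] = 0/24 = 0
  <chi_7*chi_8, chi_4> = (1/24)[1*(4)*conj(1) + 1*(-4)*conj(1) + 2*(0)*conj(-1) + 2*(2)*conj(1) + 2*(0)*conj(-1) + 2*(-2)*conj(1) + 2*(0)*conj(-1) + 6*(0)*conj(-1) + 6*(0)*conj(1)]
      = (1/24)[(4) + (-4) + (0) + (4) + (0) + (-4) + (0) + (0) + (0)] = 0/24 = 0
  <chi_7*chi_8, chi_5> = (1/24)[1*(4)*conj(2) + 1*(-4)*conj(-2) + 2*(0)*conj(sqrt(3)) + 2*(2)*conj(1) + 2*(0)*conj(0) + 2*(-2)*conj(-1) + 2*(0)*conj(-sqrt(3)) + 6*(0)*conj(0) + 6*(0)*conj(0)]
      = (1/24)[(8) + (8) + (0) + (4) + (0) + (4) + (0) + (0) + (0)] = 24/24 = 1
  <chi_7*chi_8, chi_6> = (1/24)[1*(4)*conj(2) + 1*(-4)*conj(2) + 2*(0)*conj(1) + 2*(2)*conj(-1) + 2*(0)*conj(-2) + 2*(-2)*conj(-1) + 2*(0)*conj(1) + 6*(0)*conj(0) + 6*(0)*conj(0)]
      = (1/24)[(8) + (-8) + (0) + (-4) + (0) + (4) + (0) + (0) + (0)] = 0/24 = 0
  <chi_7*chi_8, chi_7> = (1/24)[1*(4)*conj(2) + 1*(-4)*conj(-2) + 2*(0)*conj(0) + 2*(2)*conj(-2) + 2*(0)*conj(0) + 2*(-2)*conj(2) + 2*(0)*conj(0) + 6*(0)*conj(0) + 6*(0)*conj(0)]
      = (1/24)[(8) + (8) + (0) + (-8) + (0) + (-8) + (0) + (0) + (0)] = 0/24 = 0
  <chi_7*chi_8, chi_8> = (1/24)[1*(4)*conj(2) + 1*(-4)*conj(2) + 2*(0)*conj(-1) + 2*(2)*conj(-1) + 2*(0)*conj(2) + 2*(-2)*conj(-1) + 2*(0)*conj(-1) + 6*(0)*conj(0) + 6*(0)*conj(0)]
      = (1/24)[(8) + (-8) + (0) + (-4) + (0) + (4) + (0) + (0) + (0)] = 0/24 = 0
  <chi_7*chi_8, chi_9> = (1/24)[1*(4)*conj(2) + 1*(-4)*conj(-2) + 2*(0)*conj(-sqrt(3)) + 2*(2)*conj(1) + 2*(0)*conj(0) + 2*(-2)*conj(-1) + 2*(0)*conj(sqrt(3)) + 6*(0)*conj(0) + 6*(0)*conj(0)]
      = (1/24)[(8) + (8) + (0) + (4) + (0) + (4) + (0) + (0) + (0)] = 24/24 = 1
Hence the multiplicities are chi_5: 1, chi_9: 1. Dimension check: dim(chi_7)*dim(chi_8) = 2*2 = 4 and sum (mult * dim) = 1*2 + 1*2 = 4.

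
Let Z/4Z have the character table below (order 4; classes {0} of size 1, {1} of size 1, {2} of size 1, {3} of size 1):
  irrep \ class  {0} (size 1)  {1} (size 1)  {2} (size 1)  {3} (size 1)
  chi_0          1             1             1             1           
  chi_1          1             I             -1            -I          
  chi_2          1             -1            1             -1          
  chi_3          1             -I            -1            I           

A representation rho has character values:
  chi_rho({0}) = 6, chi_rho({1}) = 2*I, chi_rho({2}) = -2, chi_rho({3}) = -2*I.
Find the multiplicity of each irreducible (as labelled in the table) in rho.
Multiplicities: chi_0: 1, chi_1: 3, chi_2: 1, chi_3: 1.

Proof sketch: Use <chi_rho, chi> = (1/|G|) sum_C |C| * chi_rho(C) * conj(chi(C)) with |G| = 4 for each irreducible chi in the table:
  <chi_rho, chi_0> = (1/4)[1*(6)*conj(1) + 1*(2*I)*conj(1) + 1*(-2)*conj(1) + 1*(-2*I)*conj(1)]
      = (1/4)[(6) + (2*I) + (-2) + (-2*I)] = 4/4 = 1
  <chi_rho, chi_1> = (1/4)[1*(6)*conj(1) + 1*(2*I)*conj(I) + 1*(-2)*conj(-1) + 1*(-2*I)*conj(-I)]
      = (1/4)[(6) + (2) + (2) + (2)] = 12/4 = 3
  <chi_rho, chi_2> = (1/4)[1*(6)*conj(1) + 1*(2*I)*conj(-1) + 1*(-2)*conj(1) + 1*(-2*I)*conj(-1)]
      = (1/4)[(6) + (-2*I) + (-2) + (2*I)] = 4/4 = 1
  <chi_rho, chi_3> = (1/4)[1*(6)*conj(1) + 1*(2*I)*conj(-I) + 1*(-2)*conj(-1) + 1*(-2*I)*conj(I)]
      = (1/4)[(6) + (-2) + (2) + (-2)] = 4/4 = 1
(Exp terms are combined using exp(i*s)*conj(exp(i*t)) = exp(i*(s-t)), and sums of them are collapsed using the identity that for every m > 1 the m distinct m-th roots of unity sum to 0, e.g. 1 + exp(2*I*pi/3) + exp(-2*I*pi/3) = 0.)
Dimension check: dim(rho) = sum (mult * dim) = 1*1 + 3*1 + 1*1 + 1*1 = 6 = chi_rho(e) = 6.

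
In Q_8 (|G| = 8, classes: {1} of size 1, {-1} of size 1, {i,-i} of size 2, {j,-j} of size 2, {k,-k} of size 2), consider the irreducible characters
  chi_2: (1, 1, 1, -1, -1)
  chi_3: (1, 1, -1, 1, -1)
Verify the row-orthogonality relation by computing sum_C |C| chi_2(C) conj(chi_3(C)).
Sum = 0; so <chi_2, chi_3> = 0 (distinct irreducibles are orthogonal).

Compute term by term over conjugacy classes (|C| * chi_2(C) * conj(chi_3(C))):
  1*(1)*conj(1) + 1*(1)*conj(1) + 2*(1)*conj(-1) + 2*(-1)*conj(1) + 2*(-1)*conj(-1)
  = (1) + (1) + (-2) + (-2) + (2)
  = 0.
Dividing by |G| = 8 gives 0/8 = 0, matching the row-orthogonality relation <chi_2, chi_3> = [chi_2 = chi_3].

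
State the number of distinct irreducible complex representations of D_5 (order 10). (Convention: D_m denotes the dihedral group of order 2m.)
4

Proof sketch: The number of irreducible complex representations of a finite group equals its number of conjugacy classes. D_5 has 4 conjugacy classes ((n+3)/2 for n odd), so D_5 (order 10) has exactly 4 irreducible complex representations.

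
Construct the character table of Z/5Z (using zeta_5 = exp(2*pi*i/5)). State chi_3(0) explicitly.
Character table of Z/5Z (irreps indexed chi_0,...,chi_4 with chi_k(m) = zeta_5^(k*m), zeta_5 = exp(2*pi*i/5)):
  irrep \ class  {0} (size 1)  {1} (size 1)    {2} (size 1)    {3} (size 1)    {4} (size 1)  
  chi_0          1             1               1               1               1             
  chi_1          1             exp(2*I*pi/5)   exp(4*I*pi/5)   exp(-4*I*pi/5)  exp(-2*I*pi/5)
  chi_2          1             exp(4*I*pi/5)   exp(-2*I*pi/5)  exp(2*I*pi/5)   exp(-4*I*pi/5)
  chi_3          1             exp(-4*I*pi/5)  exp(2*I*pi/5)   exp(-2*I*pi/5)  exp(4*I*pi/5) 
  chi_4          1             exp(-2*I*pi/5)  exp(-4*I*pi/5)  exp(4*I*pi/5)   exp(2*I*pi/5) 

Spot check: chi_3(0) = zeta_5^(3*0) = zeta_5^0 = 1.

Why: Z/5Z is abelian, so all 5 irreducible complex representations are 1-dimensional. They are given by chi_k(m) = zeta_5^(k*m) for k = 0,...,4. Row orthogonality: sum_m chi_k(m) conj(chi_l(m)) = 5 * [k = l].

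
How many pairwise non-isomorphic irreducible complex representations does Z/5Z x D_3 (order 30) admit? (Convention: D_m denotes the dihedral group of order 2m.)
15

Derivation: The number of irreducible complex representations of a finite group equals its number of conjugacy classes. For a direct product, #classes(G x H) = #classes(G) * #classes(H). Z/5Z has 5 classes (abelian), D_3 has 3 classes, so 5 * 3 = 15, so Z/5Z x D_3 (order 30) has exactly 15 irreducible complex representations.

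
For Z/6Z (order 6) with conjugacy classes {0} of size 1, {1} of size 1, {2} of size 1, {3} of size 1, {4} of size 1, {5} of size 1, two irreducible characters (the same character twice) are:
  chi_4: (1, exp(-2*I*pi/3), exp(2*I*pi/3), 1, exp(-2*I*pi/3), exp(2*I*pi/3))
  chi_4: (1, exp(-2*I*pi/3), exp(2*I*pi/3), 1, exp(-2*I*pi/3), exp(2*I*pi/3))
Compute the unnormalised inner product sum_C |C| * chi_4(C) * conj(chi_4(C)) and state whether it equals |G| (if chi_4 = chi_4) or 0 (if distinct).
Sum = 6 = |G| = 6; so <chi_4, chi_4> = 1 (norm-1 confirms irreducibility).

Working: Compute term by term over conjugacy classes (|C| * chi_4(C) * conj(chi_4(C))):
  1*(1)*conj(1) + 1*(exp(-2*I*pi/3))*conj(exp(-2*I*pi/3)) + 1*(exp(2*I*pi/3))*conj(exp(2*I*pi/3)) + 1*(1)*conj(1) + 1*(exp(-2*I*pi/3))*conj(exp(-2*I*pi/3)) + 1*(exp(2*I*pi/3))*conj(exp(2*I*pi/3))
  = (1) + (1) + (1) + (1) + (1) + (1)
  = 6.
(Exp terms are combined using exp(i*s)*conj(exp(i*t)) = exp(i*(s-t)), and sums of them are collapsed using the identity that for every m > 1 the m distinct m-th roots of unity sum to 0, e.g. 1 + exp(2*I*pi/3) + exp(-2*I*pi/3) = 0.)
Dividing by |G| = 6 gives 6/6 = 1, matching the row-orthogonality relation <chi_4, chi_4> = [chi_4 = chi_4].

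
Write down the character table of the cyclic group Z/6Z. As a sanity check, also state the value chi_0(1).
Character table of Z/6Z (irreps indexed chi_0,...,chi_5 with chi_k(m) = zeta_6^(k*m), zeta_6 = exp(2*pi*i/6)):
  irrep \ class  {0} (size 1)  {1} (size 1)    {2} (size 1)    {3} (size 1)  {4} (size 1)    {5} (size 1)  
  chi_0          1             1               1               1             1               1             
  chi_1          1             exp(I*pi/3)     exp(2*I*pi/3)   -1            exp(-2*I*pi/3)  exp(-I*pi/3)  
  chi_2          1             exp(2*I*pi/3)   exp(-2*I*pi/3)  1             exp(2*I*pi/3)   exp(-2*I*pi/3)
  chi_3          1             -1              1               -1            1               -1            
  chi_4          1             exp(-2*I*pi/3)  exp(2*I*pi/3)   1             exp(-2*I*pi/3)  exp(2*I*pi/3) 
  chi_5          1             exp(-I*pi/3)    exp(-2*I*pi/3)  -1            exp(2*I*pi/3)   exp(I*pi/3)   

Spot check: chi_0(1) = zeta_6^(0*1) = zeta_6^0 = 1.

Solution. Z/6Z is abelian, so all 6 irreducible complex representations are 1-dimensional. They are given by chi_k(m) = zeta_6^(k*m) for k = 0,...,5. Row orthogonality: sum_m chi_k(m) conj(chi_l(m)) = 6 * [k = l].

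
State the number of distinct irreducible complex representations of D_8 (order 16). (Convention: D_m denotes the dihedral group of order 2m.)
7

Argument: The number of irreducible complex representations of a finite group equals its number of conjugacy classes. D_8 has 7 conjugacy classes (n/2 + 3 for n even), so D_8 (order 16) has exactly 7 irreducible complex representations.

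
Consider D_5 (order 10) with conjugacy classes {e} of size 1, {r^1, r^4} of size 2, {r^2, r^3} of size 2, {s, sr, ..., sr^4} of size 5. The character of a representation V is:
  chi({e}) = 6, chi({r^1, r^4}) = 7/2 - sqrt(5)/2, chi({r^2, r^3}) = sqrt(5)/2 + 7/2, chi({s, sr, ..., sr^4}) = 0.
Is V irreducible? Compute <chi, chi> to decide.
Not irreducible (reducible): <chi, chi> = 9 > 1.

<chi, chi> = (1/|G|) sum_C |C| * |chi(C)|^2 = (1/10)[1*|6|^2 + 2*|7/2 - sqrt(5)/2|^2 + 2*|sqrt(5)/2 + 7/2|^2 + 5*|0|^2]
  = (1/10)[(36) + (27 - 7*sqrt(5)) + (7*sqrt(5) + 27) + (0)] = 90/10 = 9.
A character is irreducible iff <chi, chi> = 1, so this representation is reducible.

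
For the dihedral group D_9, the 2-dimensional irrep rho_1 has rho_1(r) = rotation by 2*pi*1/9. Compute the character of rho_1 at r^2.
chi_{rho_1}(r^2) = 2*cos(2*pi*1*2/9) = 2*cos(4*pi/9)

Reasoning: rho_1(r^2) is rotation by angle 2*pi*1*2/9, whose trace is 2*cos(2*pi*1*2/9) = 2*cos(4*pi/9).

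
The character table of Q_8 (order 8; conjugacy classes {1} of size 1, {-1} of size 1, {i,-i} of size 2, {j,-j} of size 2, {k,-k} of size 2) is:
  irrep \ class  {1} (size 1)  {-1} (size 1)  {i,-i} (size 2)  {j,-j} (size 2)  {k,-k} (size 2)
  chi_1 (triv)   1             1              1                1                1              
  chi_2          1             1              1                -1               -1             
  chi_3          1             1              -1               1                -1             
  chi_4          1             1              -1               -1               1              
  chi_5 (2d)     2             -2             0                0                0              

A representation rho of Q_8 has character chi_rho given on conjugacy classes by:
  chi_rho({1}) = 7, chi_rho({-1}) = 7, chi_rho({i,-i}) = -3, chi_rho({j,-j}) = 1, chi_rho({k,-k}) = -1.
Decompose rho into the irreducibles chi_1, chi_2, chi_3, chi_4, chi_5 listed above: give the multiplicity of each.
Multiplicities: chi_1: 1, chi_2: 1, chi_3: 3, chi_4: 2, chi_5: 0.

Reasoning: Use <chi_rho, chi> = (1/|G|) sum_C |C| * chi_rho(C) * conj(chi(C)) with |G| = 8 for each irreducible chi in the table:
  <chi_rho, chi_1> = (1/8)[1*(7)*conj(1) + 1*(7)*conj(1) + 2*(-3)*conj(1) + 2*(1)*conj(1) + 2*(-1)*conj(1)]
      = (1/8)[(7) + (7) + (-6) + (2) + (-2)] = 8/8 = 1
  <chi_rho, chi_2> = (1/8)[1*(7)*conj(1) + 1*(7)*conj(1) + 2*(-3)*conj(1) + 2*(1)*conj(-1) + 2*(-1)*conj(-1)]
      = (1/8)[(7) + (7) + (-6) + (-2) + (2)] = 8/8 = 1
  <chi_rho, chi_3> = (1/8)[1*(7)*conj(1) + 1*(7)*conj(1) + 2*(-3)*conj(-1) + 2*(1)*conj(1) + 2*(-1)*conj(-1)]
      = (1/8)[(7) + (7) + (6) + (2) + (2)] = 24/8 = 3
  <chi_rho, chi_4> = (1/8)[1*(7)*conj(1) + 1*(7)*conj(1) + 2*(-3)*conj(-1) + 2*(1)*conj(-1) + 2*(-1)*conj(1)]
      = (1/8)[(7) + (7) + (6) + (-2) + (-2)] = 16/8 = 2
  <chi_rho, chi_5> = (1/8)[1*(7)*conj(2) + 1*(7)*conj(-2) + 2*(-3)*conj(0) + 2*(1)*conj(0) + 2*(-1)*conj(0)]
      = (1/8)[(14) + (-14) + (0) + (0) + (0)] = 0/8 = 0
Dimension check: dim(rho) = sum (mult * dim) = 1*1 + 1*1 + 3*1 + 2*1 + 0*2 = 7 = chi_rho(e) = 7.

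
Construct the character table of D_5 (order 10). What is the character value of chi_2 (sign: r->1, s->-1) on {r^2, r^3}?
Conjugacy classes: {e} of size 1, {r^1, r^4} of size 2, {r^2, r^3} of size 2, {s, sr, ..., sr^4} of size 5.
Character table:
  irrep \ class              {e} (size 1)  {r^1, r^4} (size 2)  {r^2, r^3} (size 2)  {s, sr, ..., sr^4} (size 5)
  chi_1 (triv)               1             1                    1                    1                          
  chi_2 (sign: r->1, s->-1)  1             1                    1                    -1                         
  chi_3 (2d, j=1)            2             -1/2 + sqrt(5)/2     -sqrt(5)/2 - 1/2     0                          
  chi_4 (2d, j=2)            2             -sqrt(5)/2 - 1/2     -1/2 + sqrt(5)/2     0                          

Spot check: chi_2 (sign: r->1, s->-1) on {r^2, r^3} = 1.

Reasoning: D_5 has order 2*5 = 10 with 4 conjugacy classes, hence 4 irreducibles. Sum of squared dims 1 + 1 + 4 + 4 = 10 = |G|. Linear characters come from the abelianisation; the 2-dimensional irreps have character r^k -> 2*cos(2*pi*j*k/5), reflections -> 0.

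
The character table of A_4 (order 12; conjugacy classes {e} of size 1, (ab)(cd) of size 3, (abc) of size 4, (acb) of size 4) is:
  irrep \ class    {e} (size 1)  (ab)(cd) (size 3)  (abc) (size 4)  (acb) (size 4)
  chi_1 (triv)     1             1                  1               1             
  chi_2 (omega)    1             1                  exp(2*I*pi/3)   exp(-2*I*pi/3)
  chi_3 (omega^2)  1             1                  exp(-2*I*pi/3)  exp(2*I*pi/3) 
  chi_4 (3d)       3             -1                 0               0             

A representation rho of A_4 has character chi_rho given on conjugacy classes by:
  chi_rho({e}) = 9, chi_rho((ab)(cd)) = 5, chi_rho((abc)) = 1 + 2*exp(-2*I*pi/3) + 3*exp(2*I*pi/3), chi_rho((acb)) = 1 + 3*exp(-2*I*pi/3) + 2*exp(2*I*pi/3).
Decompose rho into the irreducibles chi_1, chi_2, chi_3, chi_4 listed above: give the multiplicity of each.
Multiplicities: chi_1: 1, chi_2: 3, chi_3: 2, chi_4: 1.

Use <chi_rho, chi> = (1/|G|) sum_C |C| * chi_rho(C) * conj(chi(C)) with |G| = 12 for each irreducible chi in the table:
  <chi_rho, chi_1> = (1/12)[1*(9)*conj(1) + 3*(5)*conj(1) + 4*(1 + 2*exp(-2*I*pi/3) + 3*exp(2*I*pi/3))*conj(1) + 4*(1 + 3*exp(-2*I*pi/3) + 2*exp(2*I*pi/3))*conj(1)]
      = (1/12)[(9) + (15) + (4 + 8*exp(-2*I*pi/3) + 12*exp(2*I*pi/3)) + (4 + 12*exp(-2*I*pi/3) + 8*exp(2*I*pi/3))] = 12/12 = 1
  <chi_rho, chi_2> = (1/12)[1*(9)*conj(1) + 3*(5)*conj(1) + 4*(1 + 2*exp(-2*I*pi/3) + 3*exp(2*I*pi/3))*conj(exp(2*I*pi/3)) + 4*(1 + 3*exp(-2*I*pi/3) + 2*exp(2*I*pi/3))*conj(exp(-2*I*pi/3))]
      = (1/12)[(9) + (15) + (12 + 4*exp(-2*I*pi/3) + 8*exp(2*I*pi/3)) + (12 + 8*exp(-2*I*pi/3) + 4*exp(2*I*pi/3))] = 36/12 = 3
  <chi_rho, chi_3> = (1/12)[1*(9)*conj(1) + 3*(5)*conj(1) + 4*(1 + 2*exp(-2*I*pi/3) + 3*exp(2*I*pi/3))*conj(exp(-2*I*pi/3)) + 4*(1 + 3*exp(-2*I*pi/3) + 2*exp(2*I*pi/3))*conj(exp(2*I*pi/3))]
      = (1/12)[(9) + (15) + (8 + 12*exp(-2*I*pi/3) + 4*exp(2*I*pi/3)) + (8 + 4*exp(-2*I*pi/3) + 12*exp(2*I*pi/3))] = 24/12 = 2
  <chi_rho, chi_4> = (1/12)[1*(9)*conj(3) + 3*(5)*conj(-1) + 4*(1 + 2*exp(-2*I*pi/3) + 3*exp(2*I*pi/3))*conj(0) + 4*(1 + 3*exp(-2*I*pi/3) + 2*exp(2*I*pi/3))*conj(0)]
      = (1/12)[(27) + (-15) + (0) + (0)] = 12/12 = 1
(Exp terms are combined using exp(i*s)*conj(exp(i*t)) = exp(i*(s-t)), and sums of them are collapsed using the identity that for every m > 1 the m distinct m-th roots of unity sum to 0, e.g. 1 + exp(2*I*pi/3) + exp(-2*I*pi/3) = 0.)
Dimension check: dim(rho) = sum (mult * dim) = 1*1 + 3*1 + 2*1 + 1*3 = 9 = chi_rho(e) = 9.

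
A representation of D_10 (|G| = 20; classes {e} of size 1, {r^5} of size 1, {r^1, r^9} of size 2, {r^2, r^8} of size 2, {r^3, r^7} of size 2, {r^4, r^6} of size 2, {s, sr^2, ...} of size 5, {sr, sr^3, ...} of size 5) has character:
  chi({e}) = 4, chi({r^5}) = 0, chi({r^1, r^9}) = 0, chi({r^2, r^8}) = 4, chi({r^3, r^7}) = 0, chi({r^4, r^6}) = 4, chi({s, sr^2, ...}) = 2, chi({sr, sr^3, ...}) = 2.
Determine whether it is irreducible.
Not irreducible (reducible): <chi, chi> = 6 > 1.

Working: <chi, chi> = (1/|G|) sum_C |C| * |chi(C)|^2 = (1/20)[1*|4|^2 + 1*|0|^2 + 2*|0|^2 + 2*|4|^2 + 2*|0|^2 + 2*|4|^2 + 5*|2|^2 + 5*|2|^2]
  = (1/20)[(16) + (0) + (0) + (32) + (0) + (32) + (20) + (20)] = 120/20 = 6.
A character is irreducible iff <chi, chi> = 1, so this representation is reducible.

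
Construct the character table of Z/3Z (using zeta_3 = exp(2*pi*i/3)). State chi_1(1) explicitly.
Character table of Z/3Z (irreps indexed chi_0,...,chi_2 with chi_k(m) = zeta_3^(k*m), zeta_3 = exp(2*pi*i/3)):
  irrep \ class  {0} (size 1)  {1} (size 1)    {2} (size 1)  
  chi_0          1             1               1             
  chi_1          1             exp(2*I*pi/3)   exp(-2*I*pi/3)
  chi_2          1             exp(-2*I*pi/3)  exp(2*I*pi/3) 

Spot check: chi_1(1) = zeta_3^(1*1) = zeta_3^1 = exp(2*I*pi/3).

Explanation: Z/3Z is abelian, so all 3 irreducible complex representations are 1-dimensional. They are given by chi_k(m) = zeta_3^(k*m) for k = 0,...,2. Row orthogonality: sum_m chi_k(m) conj(chi_l(m)) = 3 * [k = l].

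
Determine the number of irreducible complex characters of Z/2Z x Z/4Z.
8

Argument: The number of irreducible complex representations of a finite group equals its number of conjugacy classes. Z/2Z x Z/4Z is abelian of order 8, so every element is its own conjugacy class: 8 classes, so Z/2Z x Z/4Z (order 8) has exactly 8 irreducible complex representations.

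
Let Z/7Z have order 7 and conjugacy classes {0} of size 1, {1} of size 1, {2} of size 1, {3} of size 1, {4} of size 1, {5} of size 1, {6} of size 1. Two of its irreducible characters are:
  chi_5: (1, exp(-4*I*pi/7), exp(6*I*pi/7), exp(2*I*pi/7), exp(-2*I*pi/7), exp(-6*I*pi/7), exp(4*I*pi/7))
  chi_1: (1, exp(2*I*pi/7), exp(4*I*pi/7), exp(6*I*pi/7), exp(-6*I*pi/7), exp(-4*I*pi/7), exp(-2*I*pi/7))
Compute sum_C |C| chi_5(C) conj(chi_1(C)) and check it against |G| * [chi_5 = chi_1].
Sum = 0; so <chi_5, chi_1> = 0 (distinct irreducibles are orthogonal).

Justification: Compute term by term over conjugacy classes (|C| * chi_5(C) * conj(chi_1(C))):
  1*(1)*conj(1) + 1*(exp(-4*I*pi/7))*conj(exp(2*I*pi/7)) + 1*(exp(6*I*pi/7))*conj(exp(4*I*pi/7)) + 1*(exp(2*I*pi/7))*conj(exp(6*I*pi/7)) + 1*(exp(-2*I*pi/7))*conj(exp(-6*I*pi/7)) + 1*(exp(-6*I*pi/7))*conj(exp(-4*I*pi/7)) + 1*(exp(4*I*pi/7))*conj(exp(-2*I*pi/7))
  = (1) + (exp(-6*I*pi/7)) + (exp(2*I*pi/7)) + (exp(-4*I*pi/7)) + (exp(4*I*pi/7)) + (exp(-2*I*pi/7)) + (exp(6*I*pi/7))
  = 0.
(Exp terms are combined using exp(i*s)*conj(exp(i*t)) = exp(i*(s-t)), and sums of them are collapsed using the identity that for every m > 1 the m distinct m-th roots of unity sum to 0, e.g. 1 + exp(2*I*pi/3) + exp(-2*I*pi/3) = 0.)
Dividing by |G| = 7 gives 0/7 = 0, matching the row-orthogonality relation <chi_5, chi_1> = [chi_5 = chi_1].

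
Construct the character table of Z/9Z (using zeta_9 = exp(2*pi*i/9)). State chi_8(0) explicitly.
Character table of Z/9Z (irreps indexed chi_0,...,chi_8 with chi_k(m) = zeta_9^(k*m), zeta_9 = exp(2*pi*i/9)):
  irrep \ class  {0} (size 1)  {1} (size 1)    {2} (size 1)    {3} (size 1)    {4} (size 1)    {5} (size 1)    {6} (size 1)    {7} (size 1)    {8} (size 1)  
  chi_0          1             1               1               1               1               1               1               1               1             
  chi_1          1             exp(2*I*pi/9)   exp(4*I*pi/9)   exp(2*I*pi/3)   exp(8*I*pi/9)   exp(-8*I*pi/9)  exp(-2*I*pi/3)  exp(-4*I*pi/9)  exp(-2*I*pi/9)
  chi_2          1             exp(4*I*pi/9)   exp(8*I*pi/9)   exp(-2*I*pi/3)  exp(-2*I*pi/9)  exp(2*I*pi/9)   exp(2*I*pi/3)   exp(-8*I*pi/9)  exp(-4*I*pi/9)
  chi_3          1             exp(2*I*pi/3)   exp(-2*I*pi/3)  1               exp(2*I*pi/3)   exp(-2*I*pi/3)  1               exp(2*I*pi/3)   exp(-2*I*pi/3)
  chi_4          1             exp(8*I*pi/9)   exp(-2*I*pi/9)  exp(2*I*pi/3)   exp(-4*I*pi/9)  exp(4*I*pi/9)   exp(-2*I*pi/3)  exp(2*I*pi/9)   exp(-8*I*pi/9)
  chi_5          1             exp(-8*I*pi/9)  exp(2*I*pi/9)   exp(-2*I*pi/3)  exp(4*I*pi/9)   exp(-4*I*pi/9)  exp(2*I*pi/3)   exp(-2*I*pi/9)  exp(8*I*pi/9) 
  chi_6          1             exp(-2*I*pi/3)  exp(2*I*pi/3)   1               exp(-2*I*pi/3)  exp(2*I*pi/3)   1               exp(-2*I*pi/3)  exp(2*I*pi/3) 
  chi_7          1             exp(-4*I*pi/9)  exp(-8*I*pi/9)  exp(2*I*pi/3)   exp(2*I*pi/9)   exp(-2*I*pi/9)  exp(-2*I*pi/3)  exp(8*I*pi/9)   exp(4*I*pi/9) 
  chi_8          1             exp(-2*I*pi/9)  exp(-4*I*pi/9)  exp(-2*I*pi/3)  exp(-8*I*pi/9)  exp(8*I*pi/9)   exp(2*I*pi/3)   exp(4*I*pi/9)   exp(2*I*pi/9) 

Spot check: chi_8(0) = zeta_9^(8*0) = zeta_9^0 = 1.

Why: Z/9Z is abelian, so all 9 irreducible complex representations are 1-dimensional. They are given by chi_k(m) = zeta_9^(k*m) for k = 0,...,8. Row orthogonality: sum_m chi_k(m) conj(chi_l(m)) = 9 * [k = l].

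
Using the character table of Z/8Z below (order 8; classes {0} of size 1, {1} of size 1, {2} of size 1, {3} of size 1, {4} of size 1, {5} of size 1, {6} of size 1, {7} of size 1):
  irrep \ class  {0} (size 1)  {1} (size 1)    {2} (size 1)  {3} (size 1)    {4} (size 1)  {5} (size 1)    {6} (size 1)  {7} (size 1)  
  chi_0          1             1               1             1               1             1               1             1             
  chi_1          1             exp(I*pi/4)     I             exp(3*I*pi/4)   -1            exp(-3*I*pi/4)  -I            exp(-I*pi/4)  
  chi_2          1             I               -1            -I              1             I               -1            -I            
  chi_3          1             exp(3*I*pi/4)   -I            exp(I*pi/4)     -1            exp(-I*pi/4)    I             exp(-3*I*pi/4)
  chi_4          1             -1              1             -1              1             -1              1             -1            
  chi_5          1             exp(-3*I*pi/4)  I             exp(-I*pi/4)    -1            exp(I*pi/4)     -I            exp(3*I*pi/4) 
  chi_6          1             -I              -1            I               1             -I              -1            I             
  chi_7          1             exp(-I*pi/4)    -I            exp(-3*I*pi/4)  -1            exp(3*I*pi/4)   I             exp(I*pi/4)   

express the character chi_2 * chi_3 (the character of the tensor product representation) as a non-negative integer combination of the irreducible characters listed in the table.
chi_2 tensor chi_3 = chi_5 (all other irreducibles have multiplicity 0).

Explanation: The character of a tensor product is the pointwise product (chi_2 * chi_3)(C) = chi_2(C) * chi_3(C):
  {0}: (1)*(1), {1}: (I)*(exp(3*I*pi/4)), {2}: (-1)*(-I), {3}: (-I)*(exp(I*pi/4)), {4}: (1)*(-1), {5}: (I)*(exp(-I*pi/4)), {6}: (-1)*(I), {7}: (-I)*(exp(-3*I*pi/4))
so (chi_2 * chi_3) takes values
  {0} -> 1, {1} -> exp(-3*I*pi/4), {2} -> I, {3} -> -exp(3*I*pi/4), {4} -> -1, {5} -> exp(I*pi/4), {6} -> -I, {7} -> -exp(-I*pi/4).
Now take the inner product of this character with each irreducible chi from the table, <chi_2*chi_3, chi> = (1/8) sum_C |C| (chi_2*chi_3)(C) conj(chi(C)):
  <chi_2*chi_3, chi_0> = (1/8)[1*(1)*conj(1) + 1*(exp(-3*I*pi/4))*conj(1) + 1*(I)*conj(1) + 1*(-exp(3*I*pi/4))*conj(1) + 1*(-1)*conj(1) + 1*(exp(I*pi/4))*conj(1) + 1*(-I)*conj(1) + 1*(-exp(-I*pi/4))*conj(1)]
      = (1/8)[(1) + (exp(-3*I*pi/4)) + (I) + (-exp(3*I*pi/4)) + (-1) + (exp(I*pi/4)) + (-I) + (-exp(-I*pi/4))] = 0/8 = 0
  <chi_2*chi_3, chi_1> = (1/8)[1*(1)*conj(1) + 1*(exp(-3*I*pi/4))*conj(exp(I*pi/4)) + 1*(I)*conj(I) + 1*(-exp(3*I*pi/4))*conj(exp(3*I*pi/4)) + 1*(-1)*conj(-1) + 1*(exp(I*pi/4))*conj(exp(-3*I*pi/4)) + 1*(-I)*conj(-I) + 1*(-exp(-I*pi/4))*conj(exp(-I*pi/4))]
      = (1/8)[(1) + (-1) + (1) + (-1) + (1) + (-1) + (1) + (-1)] = 0/8 = 0
  <chi_2*chi_3, chi_2> = (1/8)[1*(1)*conj(1) + 1*(exp(-3*I*pi/4))*conj(I) + 1*(I)*conj(-1) + 1*(-exp(3*I*pi/4))*conj(-I) + 1*(-1)*conj(1) + 1*(exp(I*pi/4))*conj(I) + 1*(-I)*conj(-1) + 1*(-exp(-I*pi/4))*conj(-I)]
      = (1/8)[(1) + (-exp(-I*pi/4)) + (-I) + (-exp(-3*I*pi/4)) + (-1) + (-exp(3*I*pi/4)) + (I) + (-exp(I*pi/4))] = 0/8 = 0
  <chi_2*chi_3, chi_3> = (1/8)[1*(1)*conj(1) + 1*(exp(-3*I*pi/4))*conj(exp(3*I*pi/4)) + 1*(I)*conj(-I) + 1*(-exp(3*I*pi/4))*conj(exp(I*pi/4)) + 1*(-1)*conj(-1) + 1*(exp(I*pi/4))*conj(exp(-I*pi/4)) + 1*(-I)*conj(I) + 1*(-exp(-I*pi/4))*conj(exp(-3*I*pi/4))]
      = (1/8)[(1) + (I) + (-1) + (-I) + (1) + (I) + (-1) + (-I)] = 0/8 = 0
  <chi_2*chi_3, chi_4> = (1/8)[1*(1)*conj(1) + 1*(exp(-3*I*pi/4))*conj(-1) + 1*(I)*conj(1) + 1*(-exp(3*I*pi/4))*conj(-1) + 1*(-1)*conj(1) + 1*(exp(I*pi/4))*conj(-1) + 1*(-I)*conj(1) + 1*(-exp(-I*pi/4))*conj(-1)]
      = (1/8)[(1) + (-exp(-3*I*pi/4)) + (I) + (exp(3*I*pi/4)) + (-1) + (-exp(I*pi/4)) + (-I) + (exp(-I*pi/4))] = 0/8 = 0
  <chi_2*chi_3, chi_5> = (1/8)[1*(1)*conj(1) + 1*(exp(-3*I*pi/4))*conj(exp(-3*I*pi/4)) + 1*(I)*conj(I) + 1*(-exp(3*I*pi/4))*conj(exp(-I*pi/4)) + 1*(-1)*conj(-1) + 1*(exp(I*pi/4))*conj(exp(I*pi/4)) + 1*(-I)*conj(-I) + 1*(-exp(-I*pi/4))*conj(exp(3*I*pi/4))]
      = (1/8)[(1) + (1) + (1) + (1) + (1) + (1) + (1) + (1)] = 8/8 = 1
  <chi_2*chi_3, chi_6> = (1/8)[1*(1)*conj(1) + 1*(exp(-3*I*pi/4))*conj(-I) + 1*(I)*conj(-1) + 1*(-exp(3*I*pi/4))*conj(I) + 1*(-1)*conj(1) + 1*(exp(I*pi/4))*conj(-I) + 1*(-I)*conj(-1) + 1*(-exp(-I*pi/4))*conj(I)]
      = (1/8)[(1) + (exp(-I*pi/4)) + (-I) + (exp(-3*I*pi/4)) + (-1) + (exp(3*I*pi/4)) + (I) + (exp(I*pi/4))] = 0/8 = 0
  <chi_2*chi_3, chi_7> = (1/8)[1*(1)*conj(1) + 1*(exp(-3*I*pi/4))*conj(exp(-I*pi/4)) + 1*(I)*conj(-I) + 1*(-exp(3*I*pi/4))*conj(exp(-3*I*pi/4)) + 1*(-1)*conj(-1) + 1*(exp(I*pi/4))*conj(exp(3*I*pi/4)) + 1*(-I)*conj(I) + 1*(-exp(-I*pi/4))*conj(exp(I*pi/4))]
      = (1/8)[(1) + (-I) + (-1) + (I) + (1) + (-I) + (-1) + (I)] = 0/8 = 0
(Exp terms are combined using exp(i*s)*conj(exp(i*t)) = exp(i*(s-t)), and sums of them are collapsed using the identity that for every m > 1 the m distinct m-th roots of unity sum to 0, e.g. 1 + exp(2*I*pi/3) + exp(-2*I*pi/3) = 0.)
Hence the multiplicities are chi_5: 1. Dimension check: dim(chi_2)*dim(chi_3) = 1*1 = 1 and sum (mult * dim) = 1*1 = 1.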